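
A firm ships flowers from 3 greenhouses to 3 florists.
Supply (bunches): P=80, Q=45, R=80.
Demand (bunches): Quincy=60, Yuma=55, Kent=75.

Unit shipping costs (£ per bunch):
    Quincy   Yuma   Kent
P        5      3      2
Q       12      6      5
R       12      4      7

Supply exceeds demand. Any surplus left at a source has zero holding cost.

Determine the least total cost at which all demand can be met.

A cheapest plan:
  P–Quincy: 60 × £5 = £300
  P–Kent: 20 × £2 = £40
  Q–Kent: 45 × £5 = £225
  R–Yuma: 55 × £4 = £220
  R–Kent: 10 × £7 = £70
Total = 300 + 40 + 225 + 220 + 70 = £855.
(Supply check: P ships 80; Q ships 45; R ships 65.)

855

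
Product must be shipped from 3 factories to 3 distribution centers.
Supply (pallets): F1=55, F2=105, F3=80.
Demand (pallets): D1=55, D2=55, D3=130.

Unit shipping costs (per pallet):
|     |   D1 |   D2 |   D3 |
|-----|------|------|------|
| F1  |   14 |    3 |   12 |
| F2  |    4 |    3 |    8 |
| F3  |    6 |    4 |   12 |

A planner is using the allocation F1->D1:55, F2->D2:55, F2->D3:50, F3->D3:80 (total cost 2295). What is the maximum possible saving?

Current plan cost = 55·14 + 55·3 + 50·8 + 80·12 = 2295.
Optimal plan:
  F1→D2: 55 × 3 = 165
  F2→D3: 105 × 8 = 840
  F3→D1: 55 × 6 = 330
  F3→D3: 25 × 12 = 300
Optimal cost = 1635.
Saving = 2295 − 1635 = 660.

660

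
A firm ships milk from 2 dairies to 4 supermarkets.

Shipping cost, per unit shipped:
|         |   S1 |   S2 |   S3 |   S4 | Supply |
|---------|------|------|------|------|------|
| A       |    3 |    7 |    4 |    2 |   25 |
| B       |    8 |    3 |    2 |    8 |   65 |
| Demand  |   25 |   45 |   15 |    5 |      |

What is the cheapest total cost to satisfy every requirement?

Optimal allocation:
  A→S1: 20 × 3 = 60
  A→S4: 5 × 2 = 10
  B→S1: 5 × 8 = 40
  B→S2: 45 × 3 = 135
  B→S3: 15 × 2 = 30
Total = 60 + 10 + 40 + 135 + 30 = 275.

275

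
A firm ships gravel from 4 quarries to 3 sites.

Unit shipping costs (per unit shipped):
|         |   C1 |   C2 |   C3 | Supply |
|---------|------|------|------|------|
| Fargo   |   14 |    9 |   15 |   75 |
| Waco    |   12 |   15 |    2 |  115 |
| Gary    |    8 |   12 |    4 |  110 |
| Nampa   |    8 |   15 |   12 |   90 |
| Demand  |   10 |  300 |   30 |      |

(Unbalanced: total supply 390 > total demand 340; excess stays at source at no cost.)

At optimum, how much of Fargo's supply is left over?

Minimum-cost shipments:
  Fargo–C2: 75 × 9 = 675
  Waco–C2: 35 × 15 = 525
  Waco–C3: 30 × 2 = 60
  Gary–C2: 110 × 12 = 1320
  Nampa–C1: 10 × 8 = 80
  Nampa–C2: 80 × 15 = 1200
Total cost = 3860.
Fargo ships 75 of its 75, leaving 0.

0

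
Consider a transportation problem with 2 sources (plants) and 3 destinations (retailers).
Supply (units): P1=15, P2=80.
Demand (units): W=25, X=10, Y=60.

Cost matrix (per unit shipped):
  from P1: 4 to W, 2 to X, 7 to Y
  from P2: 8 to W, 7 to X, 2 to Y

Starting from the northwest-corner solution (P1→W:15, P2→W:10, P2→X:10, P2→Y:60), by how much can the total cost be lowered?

Current plan cost = 15·4 + 10·8 + 10·7 + 60·2 = 330.
Optimal plan:
  P1->W: 5 units
  P1->X: 10 units
  P2->W: 20 units
  P2->Y: 60 units
Optimal cost = 320.
Saving = 330 − 320 = 10.

10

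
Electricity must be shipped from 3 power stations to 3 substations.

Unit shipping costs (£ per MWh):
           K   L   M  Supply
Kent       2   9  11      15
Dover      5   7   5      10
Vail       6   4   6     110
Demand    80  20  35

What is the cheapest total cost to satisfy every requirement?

700

An optimal shipping plan:
  Kent->K: 15 × £2 = £30
  Dover->M: 10 × £5 = £50
  Vail->K: 65 × £6 = £390
  Vail->L: 20 × £4 = £80
  Vail->M: 25 × £6 = £150
Total = 30 + 50 + 390 + 80 + 150 = £700.
(Supply check: Kent ships 15; Dover ships 10; Vail ships 110.)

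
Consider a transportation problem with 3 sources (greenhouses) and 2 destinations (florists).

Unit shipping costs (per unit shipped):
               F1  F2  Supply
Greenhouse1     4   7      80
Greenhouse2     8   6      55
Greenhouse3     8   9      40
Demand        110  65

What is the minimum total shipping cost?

An optimal shipping plan:
  Greenhouse1→F1: 80 bunches
  Greenhouse2→F2: 55 bunches
  Greenhouse3→F1: 30 bunches
  Greenhouse3→F2: 10 bunches
Total cost = 980.

980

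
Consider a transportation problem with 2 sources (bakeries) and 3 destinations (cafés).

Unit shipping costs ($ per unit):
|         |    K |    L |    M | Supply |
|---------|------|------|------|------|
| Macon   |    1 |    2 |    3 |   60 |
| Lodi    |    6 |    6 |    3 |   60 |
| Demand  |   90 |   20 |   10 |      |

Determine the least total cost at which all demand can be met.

One minimum-cost allocation:
  Macon→K: 60 × $1 = $60
  Lodi→K: 30 × $6 = $180
  Lodi→L: 20 × $6 = $120
  Lodi→M: 10 × $3 = $30
Total = 60 + 180 + 120 + 30 = $390.

390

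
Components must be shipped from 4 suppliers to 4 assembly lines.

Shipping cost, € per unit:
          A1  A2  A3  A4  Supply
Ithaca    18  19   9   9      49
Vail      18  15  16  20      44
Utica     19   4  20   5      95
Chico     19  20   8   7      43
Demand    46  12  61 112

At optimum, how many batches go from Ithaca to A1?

Optimal shipments:
  Ithaca to A1: 2 batches
  Ithaca to A3: 47 batches
  Vail to A1: 44 batches
  Utica to A2: 12 batches
  Utica to A4: 83 batches
  Chico to A3: 14 batches
  Chico to A4: 29 batches
Total cost = €2029.
So Ithaca→A1 carries 2 batches.

2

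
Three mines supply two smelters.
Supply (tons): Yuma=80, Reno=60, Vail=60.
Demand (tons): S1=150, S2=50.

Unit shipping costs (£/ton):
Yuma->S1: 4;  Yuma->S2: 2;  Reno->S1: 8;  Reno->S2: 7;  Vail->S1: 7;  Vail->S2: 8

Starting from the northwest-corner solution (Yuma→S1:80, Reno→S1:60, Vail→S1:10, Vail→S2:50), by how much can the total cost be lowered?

Current plan cost = 80·4 + 60·8 + 10·7 + 50·8 = £1270.
Optimal plan:
  Yuma->S1: 30 × £4 = £120
  Yuma->S2: 50 × £2 = £100
  Reno->S1: 60 × £8 = £480
  Vail->S1: 60 × £7 = £420
Optimal cost = £1120.
Saving = 1270 − 1120 = £150.

150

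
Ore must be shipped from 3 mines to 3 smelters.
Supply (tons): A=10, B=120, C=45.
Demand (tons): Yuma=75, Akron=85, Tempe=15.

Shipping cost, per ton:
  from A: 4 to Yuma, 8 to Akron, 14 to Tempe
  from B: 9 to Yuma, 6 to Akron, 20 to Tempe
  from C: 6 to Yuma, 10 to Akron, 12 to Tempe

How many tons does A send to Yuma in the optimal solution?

10

Solving gives:
  A–Yuma: 10 tons
  B–Yuma: 35 tons
  B–Akron: 85 tons
  C–Yuma: 30 tons
  C–Tempe: 15 tons
Total cost = 1225.
So A→Yuma carries 10 tons.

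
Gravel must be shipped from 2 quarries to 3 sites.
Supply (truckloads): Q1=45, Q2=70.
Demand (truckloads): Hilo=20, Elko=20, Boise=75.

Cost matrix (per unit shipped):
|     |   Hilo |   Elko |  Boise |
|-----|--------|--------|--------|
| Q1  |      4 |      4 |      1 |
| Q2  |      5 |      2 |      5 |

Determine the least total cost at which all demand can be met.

335

One minimum-cost allocation:
  Q1->Boise: 45 × 1 = 45
  Q2->Hilo: 20 × 5 = 100
  Q2->Elko: 20 × 2 = 40
  Q2->Boise: 30 × 5 = 150
Total = 45 + 100 + 40 + 150 = 335.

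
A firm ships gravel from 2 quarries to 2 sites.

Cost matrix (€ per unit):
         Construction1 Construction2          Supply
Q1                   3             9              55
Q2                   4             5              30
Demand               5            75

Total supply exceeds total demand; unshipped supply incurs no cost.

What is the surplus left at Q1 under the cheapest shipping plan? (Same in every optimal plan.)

Minimum-cost shipments:
  Q1 to Construction1: 5 × €3 = €15
  Q1 to Construction2: 45 × €9 = €405
  Q2 to Construction2: 30 × €5 = €150
Total cost = €570.
Q1 ships 50 of its 55, leaving 5.

5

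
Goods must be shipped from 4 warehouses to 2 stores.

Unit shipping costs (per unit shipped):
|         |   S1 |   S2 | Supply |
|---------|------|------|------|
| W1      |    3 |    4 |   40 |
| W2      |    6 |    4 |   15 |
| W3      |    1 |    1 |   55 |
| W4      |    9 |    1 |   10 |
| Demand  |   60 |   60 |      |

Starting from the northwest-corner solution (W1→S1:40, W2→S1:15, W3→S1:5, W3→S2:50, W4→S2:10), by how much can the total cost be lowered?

Current plan cost = 40·3 + 15·6 + 5·1 + 50·1 + 10·1 = 275.
Optimal plan:
  W1→S1: 40 × 3 = 120
  W2→S2: 15 × 4 = 60
  W3→S1: 20 × 1 = 20
  W3→S2: 35 × 1 = 35
  W4→S2: 10 × 1 = 10
Optimal cost = 245.
Saving = 275 − 245 = 30.

30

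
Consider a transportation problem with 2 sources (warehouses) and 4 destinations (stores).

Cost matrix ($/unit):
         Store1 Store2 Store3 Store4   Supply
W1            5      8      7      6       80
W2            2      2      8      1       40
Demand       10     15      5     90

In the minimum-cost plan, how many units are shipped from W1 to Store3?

5

Solving gives:
  W1–Store1: 10 × $5 = $50
  W1–Store3: 5 × $7 = $35
  W1–Store4: 65 × $6 = $390
  W2–Store2: 15 × $2 = $30
  W2–Store4: 25 × $1 = $25
Total cost = $530.
So W1→Store3 carries 5 units.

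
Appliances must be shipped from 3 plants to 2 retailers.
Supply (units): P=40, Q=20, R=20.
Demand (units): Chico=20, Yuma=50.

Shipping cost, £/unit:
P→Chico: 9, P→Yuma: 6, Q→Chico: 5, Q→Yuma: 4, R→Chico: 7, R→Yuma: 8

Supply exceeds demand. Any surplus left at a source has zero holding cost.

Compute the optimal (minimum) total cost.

A cheapest plan:
  P–Yuma: 40 × £6 = £240
  Q–Chico: 10 × £5 = £50
  Q–Yuma: 10 × £4 = £40
  R–Chico: 10 × £7 = £70
Total = 240 + 50 + 40 + 70 = £400.
(Supply check: P ships 40; Q ships 20; R ships 10.)

400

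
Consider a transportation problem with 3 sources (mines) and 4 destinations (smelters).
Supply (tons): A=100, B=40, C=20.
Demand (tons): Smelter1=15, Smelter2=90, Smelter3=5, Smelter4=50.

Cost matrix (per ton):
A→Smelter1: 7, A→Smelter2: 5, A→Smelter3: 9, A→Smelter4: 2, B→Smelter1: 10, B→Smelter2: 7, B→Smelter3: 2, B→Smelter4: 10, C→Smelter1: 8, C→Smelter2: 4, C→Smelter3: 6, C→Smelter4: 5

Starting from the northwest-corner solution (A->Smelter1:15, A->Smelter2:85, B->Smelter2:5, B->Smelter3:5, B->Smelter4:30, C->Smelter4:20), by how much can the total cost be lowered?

260

Current plan cost = 15·7 + 85·5 + 5·7 + 5·2 + 30·10 + 20·5 = 975.
Optimal plan:
  A→Smelter1: 15 × 7 = 105
  A→Smelter2: 35 × 5 = 175
  A→Smelter4: 50 × 2 = 100
  B→Smelter2: 35 × 7 = 245
  B→Smelter3: 5 × 2 = 10
  C→Smelter2: 20 × 4 = 80
Optimal cost = 715.
Saving = 975 − 715 = 260.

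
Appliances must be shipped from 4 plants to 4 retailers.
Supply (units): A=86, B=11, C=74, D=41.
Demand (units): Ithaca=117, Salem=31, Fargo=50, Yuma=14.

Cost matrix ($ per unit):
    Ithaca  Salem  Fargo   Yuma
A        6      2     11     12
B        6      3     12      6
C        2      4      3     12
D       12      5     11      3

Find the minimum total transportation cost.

941

Optimal allocation:
  A->Ithaca: 82 × $6 = $492
  A->Salem: 4 × $2 = $8
  B->Ithaca: 11 × $6 = $66
  C->Ithaca: 24 × $2 = $48
  C->Fargo: 50 × $3 = $150
  D->Salem: 27 × $5 = $135
  D->Yuma: 14 × $3 = $42
Total = 492 + 8 + 66 + 48 + 150 + 135 + 42 = $941.
(Supply check: A ships 86; B ships 11; C ships 74; D ships 41.)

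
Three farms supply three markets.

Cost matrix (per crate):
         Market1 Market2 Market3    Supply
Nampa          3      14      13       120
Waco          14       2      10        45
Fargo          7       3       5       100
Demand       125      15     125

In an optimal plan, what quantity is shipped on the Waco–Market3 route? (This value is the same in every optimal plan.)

30

The minimum-cost plan:
  Nampa→Market1: 120 × 3 = 360
  Waco→Market2: 15 × 2 = 30
  Waco→Market3: 30 × 10 = 300
  Fargo→Market1: 5 × 7 = 35
  Fargo→Market3: 95 × 5 = 475
Total cost = 1200.
So Waco→Market3 carries 30 crates.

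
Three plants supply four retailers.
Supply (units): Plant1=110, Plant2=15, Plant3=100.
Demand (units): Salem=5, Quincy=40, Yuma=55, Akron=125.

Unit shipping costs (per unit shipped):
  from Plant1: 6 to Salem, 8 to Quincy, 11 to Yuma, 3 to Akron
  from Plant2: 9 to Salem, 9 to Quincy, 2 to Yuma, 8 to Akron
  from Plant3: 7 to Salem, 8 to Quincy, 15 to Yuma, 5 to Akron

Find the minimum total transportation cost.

Optimal allocation:
  Plant1 to Yuma: 40 × 11 = 440
  Plant1 to Akron: 70 × 3 = 210
  Plant2 to Yuma: 15 × 2 = 30
  Plant3 to Salem: 5 × 7 = 35
  Plant3 to Quincy: 40 × 8 = 320
  Plant3 to Akron: 55 × 5 = 275
Total = 440 + 210 + 30 + 35 + 320 + 275 = 1310.

1310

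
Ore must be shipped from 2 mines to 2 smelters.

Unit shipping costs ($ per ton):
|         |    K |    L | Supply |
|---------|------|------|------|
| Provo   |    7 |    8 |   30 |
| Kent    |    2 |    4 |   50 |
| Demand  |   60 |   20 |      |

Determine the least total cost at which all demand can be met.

330

An optimal shipping plan:
  Provo–K: 10 × $7 = $70
  Provo–L: 20 × $8 = $160
  Kent–K: 50 × $2 = $100
Total = 70 + 160 + 100 = $330.
(Supply check: Provo ships 30; Kent ships 50.)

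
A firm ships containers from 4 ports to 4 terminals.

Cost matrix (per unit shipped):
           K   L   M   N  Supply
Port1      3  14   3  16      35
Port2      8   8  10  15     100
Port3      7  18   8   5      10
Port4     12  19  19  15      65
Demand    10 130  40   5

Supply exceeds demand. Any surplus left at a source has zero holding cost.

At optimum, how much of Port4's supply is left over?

25

Minimum-cost shipments:
  Port1–M: 35 TEU
  Port2–L: 100 TEU
  Port3–M: 5 TEU
  Port3–N: 5 TEU
  Port4–K: 10 TEU
  Port4–L: 30 TEU
Total cost = 1660.
Port4 ships 40 of its 65, leaving 25.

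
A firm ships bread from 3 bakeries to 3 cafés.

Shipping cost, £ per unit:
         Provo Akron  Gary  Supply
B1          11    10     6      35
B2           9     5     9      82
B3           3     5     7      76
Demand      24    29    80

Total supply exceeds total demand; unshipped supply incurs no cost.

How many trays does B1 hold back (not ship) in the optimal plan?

0

An optimal plan:
  B1->Gary: 35 trays
  B2->Akron: 29 trays
  B3->Provo: 24 trays
  B3->Gary: 45 trays
Total cost = £742.
B1 ships 35 of its 35, leaving 0.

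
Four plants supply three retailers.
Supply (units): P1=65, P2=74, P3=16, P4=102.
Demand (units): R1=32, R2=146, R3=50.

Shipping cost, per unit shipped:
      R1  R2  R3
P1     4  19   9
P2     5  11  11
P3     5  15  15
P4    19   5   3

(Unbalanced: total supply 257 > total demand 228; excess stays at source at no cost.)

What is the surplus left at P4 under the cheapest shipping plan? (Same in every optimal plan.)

Minimum-cost shipments:
  P1 to R1: 32 × 4 = 128
  P1 to R3: 33 × 9 = 297
  P2 to R2: 61 × 11 = 671
  P4 to R2: 85 × 5 = 425
  P4 to R3: 17 × 3 = 51
Total cost = 1572.
P4 ships 102 of its 102, leaving 0.

0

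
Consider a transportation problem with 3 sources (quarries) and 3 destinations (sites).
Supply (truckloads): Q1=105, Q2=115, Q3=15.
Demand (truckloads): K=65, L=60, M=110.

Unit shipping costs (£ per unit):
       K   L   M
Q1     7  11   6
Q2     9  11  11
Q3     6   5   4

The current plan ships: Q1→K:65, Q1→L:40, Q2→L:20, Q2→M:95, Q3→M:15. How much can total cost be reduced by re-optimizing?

385

Current plan cost = 65·7 + 40·11 + 20·11 + 95·11 + 15·4 = £2220.
Optimal plan:
  Q1–M: 105 × £6 = £630
  Q2–K: 65 × £9 = £585
  Q2–L: 50 × £11 = £550
  Q3–L: 10 × £5 = £50
  Q3–M: 5 × £4 = £20
Optimal cost = £1835.
Saving = 2220 − 1835 = £385.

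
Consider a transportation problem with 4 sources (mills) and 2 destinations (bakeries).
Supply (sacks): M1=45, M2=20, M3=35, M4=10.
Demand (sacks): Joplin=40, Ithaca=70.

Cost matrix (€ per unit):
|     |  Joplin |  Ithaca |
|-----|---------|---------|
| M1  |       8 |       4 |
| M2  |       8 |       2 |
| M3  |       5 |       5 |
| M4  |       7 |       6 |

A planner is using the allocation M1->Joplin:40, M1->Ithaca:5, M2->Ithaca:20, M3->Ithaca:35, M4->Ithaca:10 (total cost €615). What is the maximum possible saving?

Current plan cost = 40·8 + 5·4 + 20·2 + 35·5 + 10·6 = €615.
Optimal plan:
  M1–Ithaca: 45 × €4 = €180
  M2–Ithaca: 20 × €2 = €40
  M3–Joplin: 35 × €5 = €175
  M4–Joplin: 5 × €7 = €35
  M4–Ithaca: 5 × €6 = €30
Optimal cost = €460.
Saving = 615 − 460 = €155.

155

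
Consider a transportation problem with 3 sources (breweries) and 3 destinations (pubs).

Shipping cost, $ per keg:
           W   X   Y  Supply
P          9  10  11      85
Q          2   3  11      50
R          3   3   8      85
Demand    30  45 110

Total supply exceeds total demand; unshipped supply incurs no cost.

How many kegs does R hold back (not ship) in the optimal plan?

An optimal plan:
  P→Y: 50 × $11 = $550
  Q→W: 30 × $2 = $60
  Q→X: 20 × $3 = $60
  R→X: 25 × $3 = $75
  R→Y: 60 × $8 = $480
Total cost = $1225.
R ships 85 of its 85, leaving 0.

0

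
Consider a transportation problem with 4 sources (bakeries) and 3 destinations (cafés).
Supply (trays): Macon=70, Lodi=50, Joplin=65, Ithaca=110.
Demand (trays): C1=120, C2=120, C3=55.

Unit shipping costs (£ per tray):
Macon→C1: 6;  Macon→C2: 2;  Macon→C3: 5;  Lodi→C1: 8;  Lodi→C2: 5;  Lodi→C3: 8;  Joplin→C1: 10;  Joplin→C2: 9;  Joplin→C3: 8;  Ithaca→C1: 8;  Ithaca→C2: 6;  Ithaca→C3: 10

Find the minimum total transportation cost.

A cheapest plan:
  Macon to C2: 70 × £2 = £140
  Lodi to C2: 50 × £5 = £250
  Joplin to C1: 10 × £10 = £100
  Joplin to C3: 55 × £8 = £440
  Ithaca to C1: 110 × £8 = £880
Total = 140 + 250 + 100 + 440 + 880 = £1810.

1810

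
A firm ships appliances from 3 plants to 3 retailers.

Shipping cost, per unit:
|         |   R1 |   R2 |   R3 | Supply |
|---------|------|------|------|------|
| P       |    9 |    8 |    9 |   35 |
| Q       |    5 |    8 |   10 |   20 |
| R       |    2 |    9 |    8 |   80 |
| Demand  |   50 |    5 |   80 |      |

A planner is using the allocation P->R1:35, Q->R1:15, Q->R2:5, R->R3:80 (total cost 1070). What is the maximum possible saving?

Current plan cost = 35·9 + 15·5 + 5·8 + 80·8 = 1070.
Optimal plan:
  P to R3: 35 × 9 = 315
  Q to R2: 5 × 8 = 40
  Q to R3: 15 × 10 = 150
  R to R1: 50 × 2 = 100
  R to R3: 30 × 8 = 240
Optimal cost = 845.
Saving = 1070 − 845 = 225.

225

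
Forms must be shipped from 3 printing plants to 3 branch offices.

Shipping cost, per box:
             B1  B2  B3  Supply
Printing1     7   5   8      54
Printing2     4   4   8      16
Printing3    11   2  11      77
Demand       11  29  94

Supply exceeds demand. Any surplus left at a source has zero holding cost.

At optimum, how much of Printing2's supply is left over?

0

Minimum-cost shipments:
  Printing1–B3: 54 × 8 = 432
  Printing2–B1: 11 × 4 = 44
  Printing2–B3: 5 × 8 = 40
  Printing3–B2: 29 × 2 = 58
  Printing3–B3: 35 × 11 = 385
Total cost = 959.
Printing2 ships 16 of its 16, leaving 0.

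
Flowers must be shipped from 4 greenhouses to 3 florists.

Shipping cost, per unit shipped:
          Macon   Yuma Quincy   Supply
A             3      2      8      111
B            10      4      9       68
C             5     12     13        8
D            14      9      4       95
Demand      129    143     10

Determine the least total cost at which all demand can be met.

Optimal allocation:
  A–Macon: 111 × 3 = 333
  B–Yuma: 68 × 4 = 272
  C–Macon: 8 × 5 = 40
  D–Macon: 10 × 14 = 140
  D–Yuma: 75 × 9 = 675
  D–Quincy: 10 × 4 = 40
Total = 333 + 272 + 40 + 140 + 675 + 40 = 1500.

1500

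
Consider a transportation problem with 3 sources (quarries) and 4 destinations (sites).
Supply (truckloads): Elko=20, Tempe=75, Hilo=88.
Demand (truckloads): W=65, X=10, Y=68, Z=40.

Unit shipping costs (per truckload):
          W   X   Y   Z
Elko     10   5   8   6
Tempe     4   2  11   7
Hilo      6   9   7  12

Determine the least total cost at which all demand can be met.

1056

Optimal allocation:
  Elko–Z: 20 × 6 = 120
  Tempe–W: 45 × 4 = 180
  Tempe–X: 10 × 2 = 20
  Tempe–Z: 20 × 7 = 140
  Hilo–W: 20 × 6 = 120
  Hilo–Y: 68 × 7 = 476
Total = 120 + 180 + 20 + 140 + 120 + 476 = 1056.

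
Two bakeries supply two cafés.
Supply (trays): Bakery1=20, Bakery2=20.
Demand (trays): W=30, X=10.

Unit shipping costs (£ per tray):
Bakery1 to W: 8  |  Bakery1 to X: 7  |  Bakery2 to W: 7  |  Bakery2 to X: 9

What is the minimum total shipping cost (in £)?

290

A cheapest plan:
  Bakery1–W: 10 × £8 = £80
  Bakery1–X: 10 × £7 = £70
  Bakery2–W: 20 × £7 = £140
Total = 80 + 70 + 140 = £290.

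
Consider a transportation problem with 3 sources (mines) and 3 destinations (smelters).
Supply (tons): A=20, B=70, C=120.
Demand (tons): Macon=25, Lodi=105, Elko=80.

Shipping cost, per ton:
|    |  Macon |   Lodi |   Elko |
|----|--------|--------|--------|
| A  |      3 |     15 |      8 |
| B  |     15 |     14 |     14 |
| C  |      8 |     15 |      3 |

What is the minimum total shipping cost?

1845

One minimum-cost allocation:
  A–Macon: 20 × 3 = 60
  B–Lodi: 70 × 14 = 980
  C–Macon: 5 × 8 = 40
  C–Lodi: 35 × 15 = 525
  C–Elko: 80 × 3 = 240
Total = 60 + 980 + 40 + 525 + 240 = 1845.
(Supply check: A ships 20; B ships 70; C ships 120.)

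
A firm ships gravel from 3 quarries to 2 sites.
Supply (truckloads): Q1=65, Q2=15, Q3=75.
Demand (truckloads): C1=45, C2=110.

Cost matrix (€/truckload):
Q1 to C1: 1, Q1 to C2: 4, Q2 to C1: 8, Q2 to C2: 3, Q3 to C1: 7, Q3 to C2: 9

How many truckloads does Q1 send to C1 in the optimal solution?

Solving gives:
  Q1->C1: 45 × €1 = €45
  Q1->C2: 20 × €4 = €80
  Q2->C2: 15 × €3 = €45
  Q3->C2: 75 × €9 = €675
Total cost = €845.
So Q1→C1 carries 45 truckloads.

45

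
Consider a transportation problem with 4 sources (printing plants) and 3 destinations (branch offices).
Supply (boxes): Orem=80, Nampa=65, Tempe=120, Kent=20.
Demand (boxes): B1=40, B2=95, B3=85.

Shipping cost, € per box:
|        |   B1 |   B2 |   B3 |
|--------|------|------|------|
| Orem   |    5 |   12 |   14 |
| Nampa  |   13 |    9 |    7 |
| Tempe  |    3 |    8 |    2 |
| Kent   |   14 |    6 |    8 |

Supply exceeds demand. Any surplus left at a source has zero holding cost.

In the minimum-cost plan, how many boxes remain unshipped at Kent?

0

Minimum-cost shipments:
  Orem→B1: 15 boxes
  Nampa→B2: 65 boxes
  Tempe→B1: 25 boxes
  Tempe→B2: 10 boxes
  Tempe→B3: 85 boxes
  Kent→B2: 20 boxes
Total cost = €1105.
Kent ships 20 of its 20, leaving 0.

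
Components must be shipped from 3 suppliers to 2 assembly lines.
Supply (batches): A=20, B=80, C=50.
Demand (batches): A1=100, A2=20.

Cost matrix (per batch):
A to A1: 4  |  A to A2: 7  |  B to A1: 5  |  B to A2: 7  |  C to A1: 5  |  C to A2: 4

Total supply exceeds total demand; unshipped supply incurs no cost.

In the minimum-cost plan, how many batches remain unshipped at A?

Minimum-cost shipments:
  A–A1: 20 × 4 = 80
  B–A1: 50 × 5 = 250
  C–A1: 30 × 5 = 150
  C–A2: 20 × 4 = 80
Total cost = 560.
A ships 20 of its 20, leaving 0.

0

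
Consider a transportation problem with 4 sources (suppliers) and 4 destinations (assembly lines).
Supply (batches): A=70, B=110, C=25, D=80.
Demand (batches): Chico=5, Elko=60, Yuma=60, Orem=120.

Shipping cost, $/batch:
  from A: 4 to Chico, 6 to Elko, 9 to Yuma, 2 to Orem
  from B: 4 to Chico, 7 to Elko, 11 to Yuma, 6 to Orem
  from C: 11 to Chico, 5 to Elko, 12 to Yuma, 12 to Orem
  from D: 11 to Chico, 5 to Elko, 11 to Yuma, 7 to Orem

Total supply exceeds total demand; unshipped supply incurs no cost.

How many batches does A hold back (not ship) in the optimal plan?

0

An optimal plan:
  A to Orem: 70 × $2 = $140
  B to Chico: 5 × $4 = $20
  B to Yuma: 15 × $11 = $165
  B to Orem: 50 × $6 = $300
  C to Elko: 25 × $5 = $125
  D to Elko: 35 × $5 = $175
  D to Yuma: 45 × $11 = $495
Total cost = $1420.
A ships 70 of its 70, leaving 0.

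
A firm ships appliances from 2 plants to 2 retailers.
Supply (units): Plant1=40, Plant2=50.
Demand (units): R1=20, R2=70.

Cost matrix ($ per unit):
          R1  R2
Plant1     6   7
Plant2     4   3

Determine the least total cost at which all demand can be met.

410

An optimal shipping plan:
  Plant1 to R1: 20 × $6 = $120
  Plant1 to R2: 20 × $7 = $140
  Plant2 to R2: 50 × $3 = $150
Total = 120 + 140 + 150 = $410.
(Supply check: Plant1 ships 40; Plant2 ships 50.)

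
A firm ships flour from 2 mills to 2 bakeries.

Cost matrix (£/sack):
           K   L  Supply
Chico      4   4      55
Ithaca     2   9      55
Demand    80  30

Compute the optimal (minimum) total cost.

330

A cheapest plan:
  Chico->K: 25 sacks
  Chico->L: 30 sacks
  Ithaca->K: 55 sacks
Total cost = £330.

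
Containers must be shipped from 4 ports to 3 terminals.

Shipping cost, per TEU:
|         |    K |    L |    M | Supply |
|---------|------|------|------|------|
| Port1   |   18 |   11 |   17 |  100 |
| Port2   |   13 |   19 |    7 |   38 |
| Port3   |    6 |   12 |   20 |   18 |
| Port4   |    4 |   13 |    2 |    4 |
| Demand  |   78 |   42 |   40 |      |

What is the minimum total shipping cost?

An optimal shipping plan:
  Port1->K: 58 × 18 = 1044
  Port1->L: 42 × 11 = 462
  Port2->M: 38 × 7 = 266
  Port3->K: 18 × 6 = 108
  Port4->K: 2 × 4 = 8
  Port4->M: 2 × 2 = 4
Total = 1044 + 462 + 266 + 108 + 8 + 4 = 1892.

1892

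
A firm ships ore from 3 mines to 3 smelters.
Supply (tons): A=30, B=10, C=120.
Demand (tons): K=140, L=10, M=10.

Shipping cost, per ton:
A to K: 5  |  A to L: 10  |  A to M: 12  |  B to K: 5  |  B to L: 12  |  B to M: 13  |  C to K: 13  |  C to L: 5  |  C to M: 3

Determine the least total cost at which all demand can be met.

1580

An optimal shipping plan:
  A to K: 30 × 5 = 150
  B to K: 10 × 5 = 50
  C to K: 100 × 13 = 1300
  C to L: 10 × 5 = 50
  C to M: 10 × 3 = 30
Total = 150 + 50 + 1300 + 50 + 30 = 1580.
(Supply check: A ships 30; B ships 10; C ships 120.)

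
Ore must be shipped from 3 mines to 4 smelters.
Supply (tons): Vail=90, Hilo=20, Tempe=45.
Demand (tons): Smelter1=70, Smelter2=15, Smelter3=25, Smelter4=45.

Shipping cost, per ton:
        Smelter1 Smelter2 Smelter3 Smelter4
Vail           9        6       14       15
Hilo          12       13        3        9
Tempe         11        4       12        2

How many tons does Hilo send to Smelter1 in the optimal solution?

Optimal shipments:
  Vail→Smelter1: 70 × 9 = 630
  Vail→Smelter2: 15 × 6 = 90
  Vail→Smelter3: 5 × 14 = 70
  Hilo→Smelter3: 20 × 3 = 60
  Tempe→Smelter4: 45 × 2 = 90
Total cost = 940.
The route Hilo→Smelter1 is not used.

0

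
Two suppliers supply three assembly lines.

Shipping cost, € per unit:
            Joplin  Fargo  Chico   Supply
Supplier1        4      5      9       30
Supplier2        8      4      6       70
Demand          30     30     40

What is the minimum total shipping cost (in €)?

Optimal allocation:
  Supplier1->Joplin: 30 × €4 = €120
  Supplier2->Fargo: 30 × €4 = €120
  Supplier2->Chico: 40 × €6 = €240
Total = 120 + 120 + 240 = €480.

480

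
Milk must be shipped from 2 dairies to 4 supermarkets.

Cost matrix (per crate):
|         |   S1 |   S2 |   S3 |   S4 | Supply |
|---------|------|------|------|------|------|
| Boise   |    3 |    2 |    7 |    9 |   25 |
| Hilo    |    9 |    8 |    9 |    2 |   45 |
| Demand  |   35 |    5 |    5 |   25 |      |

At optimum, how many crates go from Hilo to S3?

5

Optimal shipments:
  Boise–S1: 25 crates
  Hilo–S1: 10 crates
  Hilo–S2: 5 crates
  Hilo–S3: 5 crates
  Hilo–S4: 25 crates
Total cost = 300.
So Hilo→S3 carries 5 crates.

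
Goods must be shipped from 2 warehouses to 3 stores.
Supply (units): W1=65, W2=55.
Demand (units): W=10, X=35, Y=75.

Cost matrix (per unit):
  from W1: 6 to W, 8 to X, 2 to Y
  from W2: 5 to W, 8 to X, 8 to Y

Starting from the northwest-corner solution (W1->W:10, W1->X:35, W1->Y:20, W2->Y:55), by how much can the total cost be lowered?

Current plan cost = 10·6 + 35·8 + 20·2 + 55·8 = 820.
Optimal plan:
  W1->Y: 65 × 2 = 130
  W2->W: 10 × 5 = 50
  W2->X: 35 × 8 = 280
  W2->Y: 10 × 8 = 80
Optimal cost = 540.
Saving = 820 − 540 = 280.

280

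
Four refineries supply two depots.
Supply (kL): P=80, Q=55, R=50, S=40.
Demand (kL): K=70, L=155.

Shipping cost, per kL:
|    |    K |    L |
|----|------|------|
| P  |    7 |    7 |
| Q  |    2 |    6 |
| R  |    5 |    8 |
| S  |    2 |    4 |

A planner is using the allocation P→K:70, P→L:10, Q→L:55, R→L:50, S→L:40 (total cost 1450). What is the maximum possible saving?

265

Current plan cost = 70·7 + 10·7 + 55·6 + 50·8 + 40·4 = 1450.
Optimal plan:
  P–L: 80 × 7 = 560
  Q–K: 55 × 2 = 110
  R–K: 15 × 5 = 75
  R–L: 35 × 8 = 280
  S–L: 40 × 4 = 160
Optimal cost = 1185.
Saving = 1450 − 1185 = 265.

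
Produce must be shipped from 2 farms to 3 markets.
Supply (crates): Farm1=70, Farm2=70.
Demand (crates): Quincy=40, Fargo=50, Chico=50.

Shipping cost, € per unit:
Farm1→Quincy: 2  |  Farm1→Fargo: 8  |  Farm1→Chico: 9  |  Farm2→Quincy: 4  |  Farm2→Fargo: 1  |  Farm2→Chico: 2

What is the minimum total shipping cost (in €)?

440

Optimal allocation:
  Farm1–Quincy: 40 crates
  Farm1–Fargo: 30 crates
  Farm2–Fargo: 20 crates
  Farm2–Chico: 50 crates
Total cost = €440.
(Supply check: Farm1 ships 70; Farm2 ships 70.)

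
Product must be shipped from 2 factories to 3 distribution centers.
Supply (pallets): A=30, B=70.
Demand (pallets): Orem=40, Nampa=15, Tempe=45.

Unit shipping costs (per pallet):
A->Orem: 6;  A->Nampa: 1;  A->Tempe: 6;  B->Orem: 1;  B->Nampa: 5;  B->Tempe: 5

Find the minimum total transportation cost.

295

A cheapest plan:
  A to Nampa: 15 × 1 = 15
  A to Tempe: 15 × 6 = 90
  B to Orem: 40 × 1 = 40
  B to Tempe: 30 × 5 = 150
Total = 15 + 90 + 40 + 150 = 295.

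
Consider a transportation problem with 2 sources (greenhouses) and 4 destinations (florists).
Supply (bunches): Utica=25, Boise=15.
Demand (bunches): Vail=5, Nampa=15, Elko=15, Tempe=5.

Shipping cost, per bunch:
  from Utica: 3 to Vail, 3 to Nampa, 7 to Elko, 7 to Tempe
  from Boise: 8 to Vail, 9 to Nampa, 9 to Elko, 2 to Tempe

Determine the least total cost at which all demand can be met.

195

Optimal allocation:
  Utica to Vail: 5 bunches
  Utica to Nampa: 15 bunches
  Utica to Elko: 5 bunches
  Boise to Elko: 10 bunches
  Boise to Tempe: 5 bunches
Total cost = 195.
(Supply check: Utica ships 25; Boise ships 15.)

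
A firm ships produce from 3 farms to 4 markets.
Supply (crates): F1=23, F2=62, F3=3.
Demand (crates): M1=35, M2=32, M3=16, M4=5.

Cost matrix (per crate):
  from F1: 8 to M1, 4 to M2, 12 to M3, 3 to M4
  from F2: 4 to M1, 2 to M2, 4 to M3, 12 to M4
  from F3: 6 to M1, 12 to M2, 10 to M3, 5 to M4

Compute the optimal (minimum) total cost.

325

A cheapest plan:
  F1 to M2: 18 crates
  F1 to M4: 5 crates
  F2 to M1: 32 crates
  F2 to M2: 14 crates
  F2 to M3: 16 crates
  F3 to M1: 3 crates
Total cost = 325.
(Supply check: F1 ships 23; F2 ships 62; F3 ships 3.)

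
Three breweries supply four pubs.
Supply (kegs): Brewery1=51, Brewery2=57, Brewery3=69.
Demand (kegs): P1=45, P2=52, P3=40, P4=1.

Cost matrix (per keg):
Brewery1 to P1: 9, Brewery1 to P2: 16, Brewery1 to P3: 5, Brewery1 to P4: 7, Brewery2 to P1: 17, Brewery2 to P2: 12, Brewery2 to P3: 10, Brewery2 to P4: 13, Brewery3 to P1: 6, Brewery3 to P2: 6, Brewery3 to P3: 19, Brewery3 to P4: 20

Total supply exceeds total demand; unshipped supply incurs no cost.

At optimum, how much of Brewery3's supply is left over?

0

Minimum-cost shipments:
  Brewery1->P1: 10 × 9 = 90
  Brewery1->P3: 40 × 5 = 200
  Brewery1->P4: 1 × 7 = 7
  Brewery2->P2: 18 × 12 = 216
  Brewery3->P1: 35 × 6 = 210
  Brewery3->P2: 34 × 6 = 204
Total cost = 927.
Brewery3 ships 69 of its 69, leaving 0.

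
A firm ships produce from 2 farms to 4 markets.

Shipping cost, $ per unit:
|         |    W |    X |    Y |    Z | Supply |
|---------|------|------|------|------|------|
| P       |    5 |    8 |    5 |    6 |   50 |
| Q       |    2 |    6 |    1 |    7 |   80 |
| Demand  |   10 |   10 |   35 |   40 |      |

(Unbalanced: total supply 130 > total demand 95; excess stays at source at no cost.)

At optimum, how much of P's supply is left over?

Minimum-cost shipments:
  P->Z: 40 × $6 = $240
  Q->W: 10 × $2 = $20
  Q->X: 10 × $6 = $60
  Q->Y: 35 × $1 = $35
Total cost = $355.
P ships 40 of its 50, leaving 10.

10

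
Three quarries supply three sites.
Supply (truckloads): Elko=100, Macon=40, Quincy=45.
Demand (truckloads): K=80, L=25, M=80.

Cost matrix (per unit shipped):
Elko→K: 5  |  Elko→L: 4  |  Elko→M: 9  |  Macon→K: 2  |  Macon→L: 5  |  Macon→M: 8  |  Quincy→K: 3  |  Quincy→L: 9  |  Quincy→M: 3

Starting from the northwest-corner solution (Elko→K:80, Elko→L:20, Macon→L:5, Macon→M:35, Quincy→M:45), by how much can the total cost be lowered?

90

Current plan cost = 80·5 + 20·4 + 5·5 + 35·8 + 45·3 = 920.
Optimal plan:
  Elko→K: 40 × 5 = 200
  Elko→L: 25 × 4 = 100
  Elko→M: 35 × 9 = 315
  Macon→K: 40 × 2 = 80
  Quincy→M: 45 × 3 = 135
Optimal cost = 830.
Saving = 920 − 830 = 90.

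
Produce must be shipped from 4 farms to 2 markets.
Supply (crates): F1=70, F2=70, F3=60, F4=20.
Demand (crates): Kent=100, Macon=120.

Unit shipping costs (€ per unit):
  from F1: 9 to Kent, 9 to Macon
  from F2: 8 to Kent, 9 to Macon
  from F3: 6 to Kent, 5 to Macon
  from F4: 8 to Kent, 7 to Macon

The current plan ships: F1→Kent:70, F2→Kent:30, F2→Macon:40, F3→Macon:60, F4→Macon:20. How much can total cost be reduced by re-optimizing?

40

Current plan cost = 70·9 + 30·8 + 40·9 + 60·5 + 20·7 = €1670.
Optimal plan:
  F1–Kent: 30 × €9 = €270
  F1–Macon: 40 × €9 = €360
  F2–Kent: 70 × €8 = €560
  F3–Macon: 60 × €5 = €300
  F4–Macon: 20 × €7 = €140
Optimal cost = €1630.
Saving = 1670 − 1630 = €40.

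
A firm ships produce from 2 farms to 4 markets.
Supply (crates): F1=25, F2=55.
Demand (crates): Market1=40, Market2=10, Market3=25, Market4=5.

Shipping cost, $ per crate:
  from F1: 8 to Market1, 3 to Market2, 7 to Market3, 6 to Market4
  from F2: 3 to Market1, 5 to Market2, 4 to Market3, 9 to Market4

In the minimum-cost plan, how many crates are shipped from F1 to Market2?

10

Optimal shipments:
  F1→Market2: 10 × $3 = $30
  F1→Market3: 10 × $7 = $70
  F1→Market4: 5 × $6 = $30
  F2→Market1: 40 × $3 = $120
  F2→Market3: 15 × $4 = $60
Total cost = $310.
So F1→Market2 carries 10 crates.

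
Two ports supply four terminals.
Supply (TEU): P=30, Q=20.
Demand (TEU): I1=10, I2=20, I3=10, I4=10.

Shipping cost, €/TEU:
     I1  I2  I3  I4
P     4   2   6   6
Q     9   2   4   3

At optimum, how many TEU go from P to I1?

10

Optimal shipments:
  P→I1: 10 × €4 = €40
  P→I2: 20 × €2 = €40
  Q→I3: 10 × €4 = €40
  Q→I4: 10 × €3 = €30
Total cost = €150.
So P→I1 carries 10 TEU.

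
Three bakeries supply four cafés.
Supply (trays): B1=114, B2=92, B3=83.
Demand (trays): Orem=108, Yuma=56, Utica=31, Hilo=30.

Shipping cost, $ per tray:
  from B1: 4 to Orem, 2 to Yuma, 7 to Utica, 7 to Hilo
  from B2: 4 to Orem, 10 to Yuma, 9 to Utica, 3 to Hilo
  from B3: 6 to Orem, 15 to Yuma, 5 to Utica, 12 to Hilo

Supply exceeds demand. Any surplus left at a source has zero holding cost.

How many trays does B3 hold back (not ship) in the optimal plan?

52

Minimum-cost shipments:
  B1→Orem: 46 × $4 = $184
  B1→Yuma: 56 × $2 = $112
  B2→Orem: 62 × $4 = $248
  B2→Hilo: 30 × $3 = $90
  B3→Utica: 31 × $5 = $155
Total cost = $789.
B3 ships 31 of its 83, leaving 52.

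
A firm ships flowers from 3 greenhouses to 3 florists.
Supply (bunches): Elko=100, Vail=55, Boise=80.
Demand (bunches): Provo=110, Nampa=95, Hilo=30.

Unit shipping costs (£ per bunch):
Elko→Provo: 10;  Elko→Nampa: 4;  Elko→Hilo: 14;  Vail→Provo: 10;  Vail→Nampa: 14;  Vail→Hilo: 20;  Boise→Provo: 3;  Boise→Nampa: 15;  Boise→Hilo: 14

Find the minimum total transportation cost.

Optimal allocation:
  Elko–Nampa: 95 × £4 = £380
  Elko–Hilo: 5 × £14 = £70
  Vail–Provo: 30 × £10 = £300
  Vail–Hilo: 25 × £20 = £500
  Boise–Provo: 80 × £3 = £240
Total = 380 + 70 + 300 + 500 + 240 = £1490.

1490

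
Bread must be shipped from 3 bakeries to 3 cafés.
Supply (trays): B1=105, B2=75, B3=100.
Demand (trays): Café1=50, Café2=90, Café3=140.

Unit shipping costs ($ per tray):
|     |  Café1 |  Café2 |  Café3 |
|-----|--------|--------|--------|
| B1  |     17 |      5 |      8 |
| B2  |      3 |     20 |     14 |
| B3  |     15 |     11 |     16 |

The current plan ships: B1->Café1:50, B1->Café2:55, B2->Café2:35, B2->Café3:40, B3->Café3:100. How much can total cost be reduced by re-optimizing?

Current plan cost = 50·17 + 55·5 + 35·20 + 40·14 + 100·16 = $3985.
Optimal plan:
  B1 to Café3: 105 × $8 = $840
  B2 to Café1: 50 × $3 = $150
  B2 to Café3: 25 × $14 = $350
  B3 to Café2: 90 × $11 = $990
  B3 to Café3: 10 × $16 = $160
Optimal cost = $2490.
Saving = 3985 − 2490 = $1495.

1495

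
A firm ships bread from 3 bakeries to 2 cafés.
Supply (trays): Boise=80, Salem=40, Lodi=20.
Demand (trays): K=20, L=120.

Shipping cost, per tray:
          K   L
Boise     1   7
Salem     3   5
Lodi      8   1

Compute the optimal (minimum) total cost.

660

An optimal shipping plan:
  Boise–K: 20 × 1 = 20
  Boise–L: 60 × 7 = 420
  Salem–L: 40 × 5 = 200
  Lodi–L: 20 × 1 = 20
Total = 20 + 420 + 200 + 20 = 660.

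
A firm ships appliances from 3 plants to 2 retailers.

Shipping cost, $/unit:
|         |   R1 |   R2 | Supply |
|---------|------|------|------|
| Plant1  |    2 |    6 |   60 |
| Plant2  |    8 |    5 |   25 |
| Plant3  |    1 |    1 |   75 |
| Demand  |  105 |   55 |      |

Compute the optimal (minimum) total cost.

One minimum-cost allocation:
  Plant1->R1: 60 units
  Plant2->R2: 25 units
  Plant3->R1: 45 units
  Plant3->R2: 30 units
Total cost = $320.
(Supply check: Plant1 ships 60; Plant2 ships 25; Plant3 ships 75.)

320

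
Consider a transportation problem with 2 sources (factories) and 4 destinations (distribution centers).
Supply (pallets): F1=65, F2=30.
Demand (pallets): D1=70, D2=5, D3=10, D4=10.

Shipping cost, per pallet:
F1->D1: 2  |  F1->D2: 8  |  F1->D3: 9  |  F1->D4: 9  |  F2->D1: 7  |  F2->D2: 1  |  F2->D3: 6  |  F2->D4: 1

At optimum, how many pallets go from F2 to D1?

5

The minimum-cost plan:
  F1→D1: 65 × 2 = 130
  F2→D1: 5 × 7 = 35
  F2→D2: 5 × 1 = 5
  F2→D3: 10 × 6 = 60
  F2→D4: 10 × 1 = 10
Total cost = 240.
So F2→D1 carries 5 pallets.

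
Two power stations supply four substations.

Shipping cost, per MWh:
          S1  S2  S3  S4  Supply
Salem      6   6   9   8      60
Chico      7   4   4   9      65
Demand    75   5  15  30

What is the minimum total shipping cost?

Optimal allocation:
  Salem to S1: 30 × 6 = 180
  Salem to S4: 30 × 8 = 240
  Chico to S1: 45 × 7 = 315
  Chico to S2: 5 × 4 = 20
  Chico to S3: 15 × 4 = 60
Total = 180 + 240 + 315 + 20 + 60 = 815.
(Supply check: Salem ships 60; Chico ships 65.)

815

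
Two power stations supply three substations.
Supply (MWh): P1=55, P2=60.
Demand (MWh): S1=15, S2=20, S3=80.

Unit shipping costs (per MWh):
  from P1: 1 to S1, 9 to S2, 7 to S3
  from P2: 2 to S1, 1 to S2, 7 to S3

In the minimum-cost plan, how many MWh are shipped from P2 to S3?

40

Optimal shipments:
  P1–S1: 15 × 1 = 15
  P1–S3: 40 × 7 = 280
  P2–S2: 20 × 1 = 20
  P2–S3: 40 × 7 = 280
Total cost = 595.
So P2→S3 carries 40 MWh.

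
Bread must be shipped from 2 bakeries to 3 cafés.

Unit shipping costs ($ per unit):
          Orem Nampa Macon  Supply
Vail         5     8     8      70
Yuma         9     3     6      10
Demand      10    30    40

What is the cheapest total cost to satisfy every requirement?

A cheapest plan:
  Vail to Orem: 10 × $5 = $50
  Vail to Nampa: 20 × $8 = $160
  Vail to Macon: 40 × $8 = $320
  Yuma to Nampa: 10 × $3 = $30
Total = 50 + 160 + 320 + 30 = $560.
(Supply check: Vail ships 70; Yuma ships 10.)

560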